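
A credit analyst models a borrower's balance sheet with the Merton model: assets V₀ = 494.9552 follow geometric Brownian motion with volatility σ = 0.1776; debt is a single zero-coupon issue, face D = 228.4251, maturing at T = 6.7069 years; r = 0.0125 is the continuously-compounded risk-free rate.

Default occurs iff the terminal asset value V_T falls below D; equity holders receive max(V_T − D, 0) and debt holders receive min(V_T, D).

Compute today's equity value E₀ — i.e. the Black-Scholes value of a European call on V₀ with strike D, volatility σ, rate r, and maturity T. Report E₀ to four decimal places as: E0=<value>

E0=286.6649

d₁ = [ln(V₀/D) + (r + σ²/2)T] / (σ√T)
   = [ln(494.9552/228.4251) + (0.0125 + 0.5·0.1776²)·6.7069] / (0.1776·√6.7069)
   = [0.773259 + 0.189610] / 0.459943 = 2.093453
d₂ = d₁ − σ√T = 2.093453 − 0.459943 = 1.633510
N(d₁) = 0.981846,  N(d₂) = 0.948819,  e^(−rT) = 0.919582
E₀ = V₀·N(d₁) − D·e^(−rT)·N(d₂)
   = 494.9552·0.981846 − 228.4251·0.919582·0.948819 = 286.664859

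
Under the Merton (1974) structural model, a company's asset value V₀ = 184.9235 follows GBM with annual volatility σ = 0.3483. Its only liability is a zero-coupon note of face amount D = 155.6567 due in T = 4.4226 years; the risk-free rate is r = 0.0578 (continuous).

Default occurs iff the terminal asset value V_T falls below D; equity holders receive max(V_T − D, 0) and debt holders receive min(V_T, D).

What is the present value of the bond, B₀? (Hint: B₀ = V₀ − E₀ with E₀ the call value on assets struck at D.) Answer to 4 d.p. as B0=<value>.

d₁ = [ln(V₀/D) + (r + σ²/2)T] / (σ√T)
   = [ln(184.9235/155.6567) + (0.0578 + 0.5·0.3483²)·4.4226] / (0.3483·√4.4226)
   = [0.172289 + 0.523885] / 0.732474 = 0.950443
d₂ = d₁ − σ√T = 0.950443 − 0.732474 = 0.217969
N(d₁) = 0.829056,  N(d₂) = 0.586273,  e^(−rT) = 0.774431
E₀ = V₀·N(d₁) − D·e^(−rT)·N(d₂)
   = 184.9235·0.829056 − 155.6567·0.774431·0.586273 = 82.639445
B₀ = V₀ − E₀ = 184.9235 − 82.639445 = 102.284055

B0=102.2841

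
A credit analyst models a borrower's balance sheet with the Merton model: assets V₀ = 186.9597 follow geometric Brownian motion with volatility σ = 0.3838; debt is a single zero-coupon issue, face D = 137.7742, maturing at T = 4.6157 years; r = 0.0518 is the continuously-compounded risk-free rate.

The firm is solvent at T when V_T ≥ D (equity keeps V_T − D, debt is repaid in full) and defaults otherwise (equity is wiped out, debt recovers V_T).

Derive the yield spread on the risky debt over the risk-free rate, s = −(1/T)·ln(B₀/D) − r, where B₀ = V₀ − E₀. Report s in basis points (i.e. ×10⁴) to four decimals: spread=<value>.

d₁ = [ln(V₀/D) + (r + σ²/2)T] / (σ√T)
   = [ln(186.9597/137.7742) + (0.0518 + 0.5·0.3838²)·4.6157] / (0.3838·√4.6157)
   = [0.305277 + 0.579045] / 0.824563 = 1.072474
d₂ = d₁ − σ√T = 1.072474 − 0.824563 = 0.247911
N(d₁) = 0.858246,  N(d₂) = 0.597898,  e^(−rT) = 0.787341
E₀ = V₀·N(d₁) − D·e^(−rT)·N(d₂)
   = 186.9597·0.858246 − 137.7742·0.787341·0.597898 = 95.600256
B₀ = V₀ − E₀ = 186.9597 − 95.600256 = 91.359444
spread = −(1/T)·ln(B₀/D) − r = −(1/4.6157)·ln(91.359444/137.7742) − 0.0518 = 0.03720372
in basis points: 0.03720372 × 10⁴ = 372.0372 bp

spread=372.0372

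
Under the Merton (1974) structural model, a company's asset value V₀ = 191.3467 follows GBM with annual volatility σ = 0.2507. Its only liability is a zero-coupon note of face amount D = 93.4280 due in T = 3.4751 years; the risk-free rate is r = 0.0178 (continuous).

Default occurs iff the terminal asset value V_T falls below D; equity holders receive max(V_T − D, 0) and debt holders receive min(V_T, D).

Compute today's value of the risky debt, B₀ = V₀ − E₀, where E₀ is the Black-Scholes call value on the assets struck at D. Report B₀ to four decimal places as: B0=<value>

B0=86.6461

d₁ = [ln(V₀/D) + (r + σ²/2)T] / (σ√T)
   = [ln(191.3467/93.4280) + (0.0178 + 0.5·0.2507²)·3.4751] / (0.2507·√3.4751)
   = [0.716896 + 0.171063] / 0.467345 = 1.900005
d₂ = d₁ − σ√T = 1.900005 − 0.467345 = 1.432659
N(d₁) = 0.971284,  N(d₂) = 0.924022,  e^(−rT) = 0.940018
E₀ = V₀·N(d₁) − D·e^(−rT)·N(d₂)
   = 191.3467·0.971284 − 93.4280·0.940018·0.924022 = 104.700639
B₀ = V₀ − E₀ = 191.3467 − 104.700639 = 86.646061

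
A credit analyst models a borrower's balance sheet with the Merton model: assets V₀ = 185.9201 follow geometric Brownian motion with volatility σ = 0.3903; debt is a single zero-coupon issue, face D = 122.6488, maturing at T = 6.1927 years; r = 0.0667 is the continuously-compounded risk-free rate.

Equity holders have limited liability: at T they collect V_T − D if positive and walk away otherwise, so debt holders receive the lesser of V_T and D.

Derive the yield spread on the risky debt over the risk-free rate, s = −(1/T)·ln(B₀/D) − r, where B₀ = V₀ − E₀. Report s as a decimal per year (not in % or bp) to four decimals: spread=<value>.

d₁ = [ln(V₀/D) + (r + σ²/2)T] / (σ√T)
   = [ln(185.9201/122.6488) + (0.0667 + 0.5·0.3903²)·6.1927] / (0.3903·√6.1927)
   = [0.415992 + 0.884733] / 0.971267 = 1.339204
d₂ = d₁ − σ√T = 1.339204 − 0.971267 = 0.367937
N(d₁) = 0.909748,  N(d₂) = 0.643540,  e^(−rT) = 0.661627
E₀ = V₀·N(d₁) − D·e^(−rT)·N(d₂)
   = 185.9201·0.909748 − 122.6488·0.661627·0.643540 = 116.918578
B₀ = V₀ − E₀ = 185.9201 − 116.918578 = 69.001522
spread = −(1/T)·ln(B₀/D) − r = −(1/6.1927)·ln(69.001522/122.6488) − 0.0667 = 0.02618298

spread=0.0262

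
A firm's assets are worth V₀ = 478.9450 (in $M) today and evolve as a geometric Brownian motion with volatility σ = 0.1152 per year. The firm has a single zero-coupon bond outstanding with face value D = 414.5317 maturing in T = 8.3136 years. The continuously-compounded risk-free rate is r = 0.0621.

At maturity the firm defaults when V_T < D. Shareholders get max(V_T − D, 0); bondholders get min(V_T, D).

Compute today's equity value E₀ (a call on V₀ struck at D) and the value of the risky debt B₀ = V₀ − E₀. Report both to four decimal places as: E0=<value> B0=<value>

d₁ = [ln(V₀/D) + (r + σ²/2)T] / (σ√T)
   = [ln(478.9450/414.5317) + (0.0621 + 0.5·0.1152²)·8.3136] / (0.1152·√8.3136)
   = [0.144436 + 0.571440] / 0.332160 = 2.155216
d₂ = d₁ − σ√T = 2.155216 − 0.332160 = 1.823056
N(d₁) = 0.984428,  N(d₂) = 0.965853,  e^(−rT) = 0.596740
E₀ = V₀·N(d₁) − D·e^(−rT)·N(d₂)
   = 478.9450·0.984428 − 414.5317·0.596740·0.965853 = 232.566158
B₀ = V₀ − E₀ = 478.9450 − 232.566158 = 246.378842

E0=232.5662 B0=246.3788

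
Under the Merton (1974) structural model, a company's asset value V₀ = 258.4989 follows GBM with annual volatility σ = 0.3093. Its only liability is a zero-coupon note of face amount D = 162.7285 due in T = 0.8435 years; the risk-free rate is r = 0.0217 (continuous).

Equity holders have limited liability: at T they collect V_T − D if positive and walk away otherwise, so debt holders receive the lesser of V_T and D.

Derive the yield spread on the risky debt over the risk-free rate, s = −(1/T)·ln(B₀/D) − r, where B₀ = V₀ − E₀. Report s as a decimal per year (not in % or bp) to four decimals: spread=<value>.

spread=0.0079

d₁ = [ln(V₀/D) + (r + σ²/2)T] / (σ√T)
   = [ln(258.4989/162.7285) + (0.0217 + 0.5·0.3093²)·0.8435] / (0.3093·√0.8435)
   = [0.462808 + 0.058651] / 0.284068 = 1.835685
d₂ = d₁ − σ√T = 1.835685 − 0.284068 = 1.551617
N(d₁) = 0.966798,  N(d₂) = 0.939623,  e^(−rT) = 0.981863
E₀ = V₀·N(d₁) − D·e^(−rT)·N(d₂)
   = 258.4989·0.966798 − 162.7285·0.981863·0.939623 = 99.786017
B₀ = V₀ − E₀ = 258.4989 − 99.786017 = 158.712883
spread = −(1/T)·ln(B₀/D) − r = −(1/0.8435)·ln(158.712883/162.7285) − 0.0217 = 0.00792225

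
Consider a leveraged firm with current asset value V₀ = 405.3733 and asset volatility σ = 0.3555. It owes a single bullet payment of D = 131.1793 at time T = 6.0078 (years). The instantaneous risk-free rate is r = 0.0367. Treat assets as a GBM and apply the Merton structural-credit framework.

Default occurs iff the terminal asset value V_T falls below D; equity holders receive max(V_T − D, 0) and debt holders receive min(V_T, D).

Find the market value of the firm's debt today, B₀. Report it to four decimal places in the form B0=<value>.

B0=100.8134

d₁ = [ln(V₀/D) + (r + σ²/2)T] / (σ√T)
   = [ln(405.3733/131.1793) + (0.0367 + 0.5·0.3555²)·6.0078] / (0.3555·√6.0078)
   = [1.128243 + 0.600120] / 0.871359 = 1.983525
d₂ = d₁ − σ√T = 1.983525 − 0.871359 = 1.112166
N(d₁) = 0.976346,  N(d₂) = 0.866967,  e^(−rT) = 0.802129
E₀ = V₀·N(d₁) − D·e^(−rT)·N(d₂)
   = 405.3733·0.976346 − 131.1793·0.802129·0.866967 = 304.559898
B₀ = V₀ − E₀ = 405.3733 − 304.559898 = 100.813402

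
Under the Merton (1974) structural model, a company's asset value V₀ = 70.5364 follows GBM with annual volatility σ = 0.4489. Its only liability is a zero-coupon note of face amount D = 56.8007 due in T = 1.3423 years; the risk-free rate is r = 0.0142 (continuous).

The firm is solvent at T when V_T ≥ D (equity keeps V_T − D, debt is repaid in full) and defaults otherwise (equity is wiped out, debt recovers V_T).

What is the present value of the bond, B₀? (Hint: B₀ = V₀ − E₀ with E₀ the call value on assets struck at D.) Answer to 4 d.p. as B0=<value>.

d₁ = [ln(V₀/D) + (r + σ²/2)T] / (σ√T)
   = [ln(70.5364/56.8007) + (0.0142 + 0.5·0.4489²)·1.3423] / (0.4489·√1.3423)
   = [0.216580 + 0.154305] / 0.520085 = 0.713124
d₂ = d₁ − σ√T = 0.713124 − 0.520085 = 0.193039
N(d₁) = 0.762115,  N(d₂) = 0.576536,  e^(−rT) = 0.981120
E₀ = V₀·N(d₁) − D·e^(−rT)·N(d₂)
   = 70.5364·0.762115 − 56.8007·0.981120·0.576536 = 21.627529
B₀ = V₀ − E₀ = 70.5364 − 21.627529 = 48.908871

B0=48.9089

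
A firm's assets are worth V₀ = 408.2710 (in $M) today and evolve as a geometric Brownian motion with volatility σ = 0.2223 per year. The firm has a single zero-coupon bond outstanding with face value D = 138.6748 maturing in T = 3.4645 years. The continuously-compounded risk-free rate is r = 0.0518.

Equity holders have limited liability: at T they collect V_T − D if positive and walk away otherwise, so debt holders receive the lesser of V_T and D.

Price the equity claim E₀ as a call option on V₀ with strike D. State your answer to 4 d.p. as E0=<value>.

E0=292.4066

d₁ = [ln(V₀/D) + (r + σ²/2)T] / (σ√T)
   = [ln(408.2710/138.6748) + (0.0518 + 0.5·0.2223²)·3.4645] / (0.2223·√3.4645)
   = [1.079800 + 0.265064] / 0.413771 = 3.250263
d₂ = d₁ − σ√T = 3.250263 − 0.413771 = 2.836493
N(d₁) = 0.999424,  N(d₂) = 0.997719,  e^(−rT) = 0.835720
E₀ = V₀·N(d₁) − D·e^(−rT)·N(d₂)
   = 408.2710·0.999424 − 138.6748·0.835720·0.997719 = 292.406574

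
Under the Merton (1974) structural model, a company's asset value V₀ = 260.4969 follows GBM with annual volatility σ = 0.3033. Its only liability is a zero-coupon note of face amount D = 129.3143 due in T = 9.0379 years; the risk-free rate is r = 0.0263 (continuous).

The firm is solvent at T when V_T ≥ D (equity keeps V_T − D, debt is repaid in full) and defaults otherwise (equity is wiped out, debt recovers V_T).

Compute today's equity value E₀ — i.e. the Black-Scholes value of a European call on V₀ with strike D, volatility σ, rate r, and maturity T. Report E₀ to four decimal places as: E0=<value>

d₁ = [ln(V₀/D) + (r + σ²/2)T] / (σ√T)
   = [ln(260.4969/129.3143) + (0.0263 + 0.5·0.3033²)·9.0379] / (0.3033·√9.0379)
   = [0.700345 + 0.653399] / 0.911814 = 1.484672
d₂ = d₁ − σ√T = 1.484672 − 0.911814 = 0.572858
N(d₁) = 0.931185,  N(d₂) = 0.716629,  e^(−rT) = 0.788442
E₀ = V₀·N(d₁) − D·e^(−rT)·N(d₂)
   = 260.4969·0.931185 − 129.3143·0.788442·0.716629 = 169.505453

E0=169.5055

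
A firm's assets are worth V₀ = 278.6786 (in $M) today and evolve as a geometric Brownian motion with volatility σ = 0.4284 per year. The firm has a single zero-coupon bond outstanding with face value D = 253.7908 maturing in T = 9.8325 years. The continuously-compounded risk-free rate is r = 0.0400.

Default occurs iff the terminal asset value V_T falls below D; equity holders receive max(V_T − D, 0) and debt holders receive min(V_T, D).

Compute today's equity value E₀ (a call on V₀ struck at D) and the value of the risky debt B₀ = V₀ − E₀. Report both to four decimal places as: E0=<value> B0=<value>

E0=171.8885 B0=106.7901

d₁ = [ln(V₀/D) + (r + σ²/2)T] / (σ√T)
   = [ln(278.6786/253.7908) + (0.0400 + 0.5·0.4284²)·9.8325] / (0.4284·√9.8325)
   = [0.093549 + 1.295562] / 1.343326 = 1.034083
d₂ = d₁ − σ√T = 1.034083 − 1.343326 = -0.309243
N(d₁) = 0.849451,  N(d₂) = 0.378569,  e^(−rT) = 0.674826
E₀ = V₀·N(d₁) − D·e^(−rT)·N(d₂)
   = 278.6786·0.849451 − 253.7908·0.674826·0.378569 = 171.888515
B₀ = V₀ − E₀ = 278.6786 − 171.888515 = 106.790085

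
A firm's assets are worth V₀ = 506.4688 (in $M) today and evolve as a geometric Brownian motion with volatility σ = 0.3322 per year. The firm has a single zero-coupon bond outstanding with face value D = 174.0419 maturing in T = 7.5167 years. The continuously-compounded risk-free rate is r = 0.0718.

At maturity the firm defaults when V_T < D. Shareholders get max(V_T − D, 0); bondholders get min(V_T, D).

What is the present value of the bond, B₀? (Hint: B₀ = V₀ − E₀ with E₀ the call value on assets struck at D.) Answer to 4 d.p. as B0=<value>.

d₁ = [ln(V₀/D) + (r + σ²/2)T] / (σ√T)
   = [ln(506.4688/174.0419) + (0.0718 + 0.5·0.3322²)·7.5167] / (0.3322·√7.5167)
   = [1.068167 + 0.954459] / 0.910779 = 2.220763
d₂ = d₁ − σ√T = 2.220763 − 0.910779 = 1.309983
N(d₁) = 0.986816,  N(d₂) = 0.904899,  e^(−rT) = 0.582924
E₀ = V₀·N(d₁) − D·e^(−rT)·N(d₂)
   = 506.4688·0.986816 − 174.0419·0.582924·0.904899 = 407.986889
B₀ = V₀ − E₀ = 506.4688 − 407.986889 = 98.481911

B0=98.4819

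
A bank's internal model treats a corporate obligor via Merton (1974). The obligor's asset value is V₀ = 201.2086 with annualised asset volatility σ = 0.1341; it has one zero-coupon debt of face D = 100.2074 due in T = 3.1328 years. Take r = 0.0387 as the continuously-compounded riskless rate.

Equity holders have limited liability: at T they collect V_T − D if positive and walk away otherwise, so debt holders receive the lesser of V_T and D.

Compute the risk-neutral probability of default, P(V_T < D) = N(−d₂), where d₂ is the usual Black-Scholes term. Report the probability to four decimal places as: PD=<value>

PD=0.0004

d₁ = [ln(V₀/D) + (r + σ²/2)T] / (σ√T)
   = [ln(201.2086/100.2074) + (0.0387 + 0.5·0.1341²)·3.1328] / (0.1341·√3.1328)
   = [0.697100 + 0.149408] / 0.237353 = 3.566448
d₂ = d₁ − σ√T = 3.566448 − 0.237353 = 3.329094
risk-neutral PD = N(−d₂) = N(-3.329094) = 0.000436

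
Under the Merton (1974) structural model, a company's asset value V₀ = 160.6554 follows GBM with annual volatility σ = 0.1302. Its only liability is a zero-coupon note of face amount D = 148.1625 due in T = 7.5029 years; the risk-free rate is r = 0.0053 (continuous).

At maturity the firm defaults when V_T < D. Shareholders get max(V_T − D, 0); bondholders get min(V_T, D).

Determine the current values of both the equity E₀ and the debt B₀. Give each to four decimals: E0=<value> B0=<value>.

d₁ = [ln(V₀/D) + (r + σ²/2)T] / (σ√T)
   = [ln(160.6554/148.1625) + (0.0053 + 0.5·0.1302²)·7.5029] / (0.1302·√7.5029)
   = [0.080952 + 0.103360] / 0.356636 = 0.516807
d₂ = d₁ − σ√T = 0.516807 − 0.356636 = 0.160171
N(d₁) = 0.697355,  N(d₂) = 0.563627,  e^(−rT) = 0.961015
E₀ = V₀·N(d₁) − D·e^(−rT)·N(d₂)
   = 160.6554·0.697355 − 148.1625·0.961015·0.563627 = 31.781017
B₀ = V₀ − E₀ = 160.6554 − 31.781017 = 128.874383

E0=31.7810 B0=128.8744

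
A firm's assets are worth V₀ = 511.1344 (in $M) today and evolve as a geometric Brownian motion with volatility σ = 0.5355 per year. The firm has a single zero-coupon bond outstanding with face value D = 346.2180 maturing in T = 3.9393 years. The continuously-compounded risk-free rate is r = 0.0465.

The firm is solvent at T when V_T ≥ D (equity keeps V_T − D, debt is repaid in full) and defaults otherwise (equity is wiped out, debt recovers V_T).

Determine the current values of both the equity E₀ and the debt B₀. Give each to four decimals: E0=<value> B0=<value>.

d₁ = [ln(V₀/D) + (r + σ²/2)T] / (σ√T)
   = [ln(511.1344/346.2180) + (0.0465 + 0.5·0.5355²)·3.9393] / (0.5355·√3.9393)
   = [0.389564 + 0.747995] / 1.062843 = 1.070298
d₂ = d₁ − σ√T = 1.070298 − 1.062843 = 0.007456
N(d₁) = 0.857757,  N(d₂) = 0.502974,  e^(−rT) = 0.832620
E₀ = V₀·N(d₁) − D·e^(−rT)·N(d₂)
   = 511.1344·0.857757 − 346.2180·0.832620·0.502974 = 293.437865
B₀ = V₀ − E₀ = 511.1344 − 293.437865 = 217.696535

E0=293.4379 B0=217.6965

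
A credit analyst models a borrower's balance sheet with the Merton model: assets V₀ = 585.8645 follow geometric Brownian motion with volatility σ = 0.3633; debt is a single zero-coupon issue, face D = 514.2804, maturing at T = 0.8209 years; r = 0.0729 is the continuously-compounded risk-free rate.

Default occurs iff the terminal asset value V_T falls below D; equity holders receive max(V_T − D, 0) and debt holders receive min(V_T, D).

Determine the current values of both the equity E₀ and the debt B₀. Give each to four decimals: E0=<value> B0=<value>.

d₁ = [ln(V₀/D) + (r + σ²/2)T] / (σ√T)
   = [ln(585.8645/514.2804) + (0.0729 + 0.5·0.3633²)·0.8209] / (0.3633·√0.8209)
   = [0.130320 + 0.114018] / 0.329163 = 0.742300
d₂ = d₁ − σ√T = 0.742300 − 0.329163 = 0.413138
N(d₁) = 0.771047,  N(d₂) = 0.660247,  e^(−rT) = 0.941912
E₀ = V₀·N(d₁) − D·e^(−rT)·N(d₂)
   = 585.8645·0.771047 − 514.2804·0.941912·0.660247 = 131.901047
B₀ = V₀ − E₀ = 585.8645 − 131.901047 = 453.963453

E0=131.9010 B0=453.9635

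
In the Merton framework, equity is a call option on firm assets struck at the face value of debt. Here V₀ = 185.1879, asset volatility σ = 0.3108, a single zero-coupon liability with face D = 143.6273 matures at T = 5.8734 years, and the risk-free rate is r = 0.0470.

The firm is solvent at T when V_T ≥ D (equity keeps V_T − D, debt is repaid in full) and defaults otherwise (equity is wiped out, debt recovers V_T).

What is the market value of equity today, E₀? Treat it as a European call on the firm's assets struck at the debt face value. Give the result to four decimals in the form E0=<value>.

d₁ = [ln(V₀/D) + (r + σ²/2)T] / (σ√T)
   = [ln(185.1879/143.6273) + (0.0470 + 0.5·0.3108²)·5.8734] / (0.3108·√5.8734)
   = [0.254149 + 0.559725] / 0.753227 = 1.080517
d₂ = d₁ − σ√T = 1.080517 − 0.753227 = 0.327290
N(d₁) = 0.860044,  N(d₂) = 0.628276,  e^(−rT) = 0.758775
E₀ = V₀·N(d₁) − D·e^(−rT)·N(d₂)
   = 185.1879·0.860044 − 143.6273·0.758775·0.628276 = 90.799728

E0=90.7997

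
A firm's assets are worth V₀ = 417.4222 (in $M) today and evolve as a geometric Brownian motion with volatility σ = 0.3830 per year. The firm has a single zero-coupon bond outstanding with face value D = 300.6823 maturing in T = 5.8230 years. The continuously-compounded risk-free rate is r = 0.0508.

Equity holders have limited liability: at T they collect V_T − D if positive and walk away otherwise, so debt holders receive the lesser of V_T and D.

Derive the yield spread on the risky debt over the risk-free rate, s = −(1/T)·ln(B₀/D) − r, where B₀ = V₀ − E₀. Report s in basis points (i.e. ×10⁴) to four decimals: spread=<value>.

spread=335.1939

d₁ = [ln(V₀/D) + (r + σ²/2)T] / (σ√T)
   = [ln(417.4222/300.6823) + (0.0508 + 0.5·0.3830²)·5.8230] / (0.3830·√5.8230)
   = [0.328044 + 0.722893] / 0.924213 = 1.137116
d₂ = d₁ − σ√T = 1.137116 − 0.924213 = 0.212903
N(d₁) = 0.872255,  N(d₂) = 0.584299,  e^(−rT) = 0.743930
E₀ = V₀·N(d₁) − D·e^(−rT)·N(d₂)
   = 417.4222·0.872255 − 300.6823·0.743930·0.584299 = 233.398893
B₀ = V₀ − E₀ = 417.4222 − 233.398893 = 184.023307
spread = −(1/T)·ln(B₀/D) − r = −(1/5.8230)·ln(184.023307/300.6823) − 0.0508 = 0.03351939
in basis points: 0.03351939 × 10⁴ = 335.1939 bp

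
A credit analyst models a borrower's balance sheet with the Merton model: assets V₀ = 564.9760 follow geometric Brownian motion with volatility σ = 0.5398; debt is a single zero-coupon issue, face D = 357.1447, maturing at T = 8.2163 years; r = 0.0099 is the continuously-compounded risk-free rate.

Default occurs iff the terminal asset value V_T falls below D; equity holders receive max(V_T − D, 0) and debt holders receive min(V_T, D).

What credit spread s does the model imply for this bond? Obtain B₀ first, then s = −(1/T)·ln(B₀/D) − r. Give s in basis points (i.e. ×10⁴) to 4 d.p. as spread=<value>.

spread=705.7177

d₁ = [ln(V₀/D) + (r + σ²/2)T] / (σ√T)
   = [ln(564.9760/357.1447) + (0.0099 + 0.5·0.5398²)·8.2163] / (0.5398·√8.2163)
   = [0.458642 + 1.278391] / 1.547288 = 1.122631
d₂ = d₁ − σ√T = 1.122631 − 1.547288 = -0.424657
N(d₁) = 0.869203,  N(d₂) = 0.335544,  e^(−rT) = 0.921879
E₀ = V₀·N(d₁) − D·e^(−rT)·N(d₂)
   = 564.9760·0.869203 − 357.1447·0.921879·0.335544 = 380.603009
B₀ = V₀ − E₀ = 564.9760 − 380.603009 = 184.372991
spread = −(1/T)·ln(B₀/D) − r = −(1/8.2163)·ln(184.372991/357.1447) − 0.0099 = 0.07057177
in basis points: 0.07057177 × 10⁴ = 705.7177 bp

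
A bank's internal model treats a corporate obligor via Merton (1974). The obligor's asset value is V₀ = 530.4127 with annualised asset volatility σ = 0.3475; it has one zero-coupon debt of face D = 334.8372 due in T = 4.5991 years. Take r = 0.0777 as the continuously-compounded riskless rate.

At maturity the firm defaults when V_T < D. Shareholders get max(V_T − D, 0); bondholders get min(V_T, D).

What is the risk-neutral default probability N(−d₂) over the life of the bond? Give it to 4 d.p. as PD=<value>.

d₁ = [ln(V₀/D) + (r + σ²/2)T] / (σ√T)
   = [ln(530.4127/334.8372) + (0.0777 + 0.5·0.3475²)·4.5991] / (0.3475·√4.5991)
   = [0.460011 + 0.635035] / 0.745232 = 1.469404
d₂ = d₁ − σ√T = 1.469404 − 0.745232 = 0.724172
risk-neutral PD = N(−d₂) = N(-0.724172) = 0.234480

PD=0.2345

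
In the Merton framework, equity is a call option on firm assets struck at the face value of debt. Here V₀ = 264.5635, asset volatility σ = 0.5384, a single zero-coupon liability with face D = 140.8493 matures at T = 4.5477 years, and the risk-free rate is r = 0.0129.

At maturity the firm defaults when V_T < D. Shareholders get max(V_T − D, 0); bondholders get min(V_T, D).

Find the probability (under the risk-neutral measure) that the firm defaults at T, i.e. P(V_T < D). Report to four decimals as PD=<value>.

PD=0.4896

d₁ = [ln(V₀/D) + (r + σ²/2)T] / (σ√T)
   = [ln(264.5635/140.8493) + (0.0129 + 0.5·0.5384²)·4.5477] / (0.5384·√4.5477)
   = [0.630391 + 0.717797] / 1.148156 = 1.174220
d₂ = d₁ − σ√T = 1.174220 − 1.148156 = 0.026063
risk-neutral PD = N(−d₂) = N(-0.026063) = 0.489603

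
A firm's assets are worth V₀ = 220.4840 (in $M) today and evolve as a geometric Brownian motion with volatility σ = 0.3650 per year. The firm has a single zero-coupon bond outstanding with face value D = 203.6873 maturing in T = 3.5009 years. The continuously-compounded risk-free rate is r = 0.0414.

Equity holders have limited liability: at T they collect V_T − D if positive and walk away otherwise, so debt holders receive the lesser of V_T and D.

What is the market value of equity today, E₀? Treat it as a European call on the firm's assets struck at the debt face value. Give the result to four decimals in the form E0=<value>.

E0=77.8550

d₁ = [ln(V₀/D) + (r + σ²/2)T] / (σ√T)
   = [ln(220.4840/203.6873) + (0.0414 + 0.5·0.3650²)·3.5009] / (0.3650·√3.5009)
   = [0.079239 + 0.378141] / 0.682940 = 0.669722
d₂ = d₁ − σ√T = 0.669722 − 0.682940 = -0.013218
N(d₁) = 0.748482,  N(d₂) = 0.494727,  e^(−rT) = 0.865077
E₀ = V₀·N(d₁) − D·e^(−rT)·N(d₂)
   = 220.4840·0.748482 − 203.6873·0.865077·0.494727 = 77.855017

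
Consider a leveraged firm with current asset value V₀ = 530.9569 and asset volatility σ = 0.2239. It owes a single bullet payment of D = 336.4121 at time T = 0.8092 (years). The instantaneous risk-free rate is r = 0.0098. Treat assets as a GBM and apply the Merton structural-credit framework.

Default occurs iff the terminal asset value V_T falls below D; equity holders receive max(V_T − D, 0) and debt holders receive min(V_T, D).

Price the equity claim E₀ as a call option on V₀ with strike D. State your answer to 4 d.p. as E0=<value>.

d₁ = [ln(V₀/D) + (r + σ²/2)T] / (σ√T)
   = [ln(530.9569/336.4121) + (0.0098 + 0.5·0.2239²)·0.8092] / (0.2239·√0.8092)
   = [0.456344 + 0.028213] / 0.201410 = 2.405819
d₂ = d₁ − σ√T = 2.405819 − 0.201410 = 2.204409
N(d₁) = 0.991932,  N(d₂) = 0.986252,  e^(−rT) = 0.992101
E₀ = V₀·N(d₁) − D·e^(−rT)·N(d₂)
   = 530.9569·0.991932 − 336.4121·0.992101·0.986252 = 197.506622

E0=197.5066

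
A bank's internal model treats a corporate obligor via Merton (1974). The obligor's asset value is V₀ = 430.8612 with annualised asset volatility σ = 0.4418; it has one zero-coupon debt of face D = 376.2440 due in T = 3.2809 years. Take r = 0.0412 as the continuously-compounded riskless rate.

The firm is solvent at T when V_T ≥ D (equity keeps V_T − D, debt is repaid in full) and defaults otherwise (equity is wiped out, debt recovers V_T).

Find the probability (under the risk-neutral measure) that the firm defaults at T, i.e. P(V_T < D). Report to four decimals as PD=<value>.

PD=0.5246

d₁ = [ln(V₀/D) + (r + σ²/2)T] / (σ√T)
   = [ln(430.8612/376.2440) + (0.0412 + 0.5·0.4418²)·3.2809] / (0.4418·√3.2809)
   = [0.135548 + 0.455368] / 0.800244 = 0.738420
d₂ = d₁ − σ√T = 0.738420 − 0.800244 = -0.061823
risk-neutral PD = N(−d₂) = N(0.061823) = 0.524648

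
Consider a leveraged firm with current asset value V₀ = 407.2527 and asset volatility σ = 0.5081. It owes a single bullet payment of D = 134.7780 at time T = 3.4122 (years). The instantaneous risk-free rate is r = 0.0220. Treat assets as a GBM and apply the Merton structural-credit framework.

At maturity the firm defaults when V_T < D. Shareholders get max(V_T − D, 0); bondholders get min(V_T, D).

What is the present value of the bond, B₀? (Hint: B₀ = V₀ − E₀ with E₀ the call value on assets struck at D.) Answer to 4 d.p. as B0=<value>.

B0=115.2602

d₁ = [ln(V₀/D) + (r + σ²/2)T] / (σ√T)
   = [ln(407.2527/134.7780) + (0.0220 + 0.5·0.5081²)·3.4122] / (0.5081·√3.4122)
   = [1.105805 + 0.515525] / 0.938569 = 1.727448
d₂ = d₁ − σ√T = 1.727448 − 0.938569 = 0.788878
N(d₁) = 0.957956,  N(d₂) = 0.784908,  e^(−rT) = 0.927680
E₀ = V₀·N(d₁) − D·e^(−rT)·N(d₂)
   = 407.2527·0.957956 − 134.7780·0.927680·0.784908 = 291.992540
B₀ = V₀ − E₀ = 407.2527 − 291.992540 = 115.260160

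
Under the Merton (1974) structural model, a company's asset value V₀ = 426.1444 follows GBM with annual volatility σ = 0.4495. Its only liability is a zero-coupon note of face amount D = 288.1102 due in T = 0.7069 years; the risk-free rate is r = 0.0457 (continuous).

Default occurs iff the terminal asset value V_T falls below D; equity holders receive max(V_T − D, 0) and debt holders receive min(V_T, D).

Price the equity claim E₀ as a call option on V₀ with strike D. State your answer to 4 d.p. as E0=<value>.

d₁ = [ln(V₀/D) + (r + σ²/2)T] / (σ√T)
   = [ln(426.1444/288.1102) + (0.0457 + 0.5·0.4495²)·0.7069] / (0.4495·√0.7069)
   = [0.391435 + 0.103720] / 0.377928 = 1.310185
d₂ = d₁ − σ√T = 1.310185 − 0.377928 = 0.932257
N(d₁) = 0.904933,  N(d₂) = 0.824398,  e^(−rT) = 0.968211
E₀ = V₀·N(d₁) − D·e^(−rT)·N(d₂)
   = 426.1444·0.904933 − 288.1102·0.968211·0.824398 = 155.665217

E0=155.6652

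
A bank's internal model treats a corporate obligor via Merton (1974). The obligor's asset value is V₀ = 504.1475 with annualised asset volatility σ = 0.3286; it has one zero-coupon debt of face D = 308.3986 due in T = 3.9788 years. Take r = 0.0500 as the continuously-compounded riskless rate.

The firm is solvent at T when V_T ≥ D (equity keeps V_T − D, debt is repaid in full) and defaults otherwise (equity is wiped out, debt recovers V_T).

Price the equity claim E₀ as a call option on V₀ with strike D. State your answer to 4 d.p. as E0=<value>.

d₁ = [ln(V₀/D) + (r + σ²/2)T] / (σ√T)
   = [ln(504.1475/308.3986) + (0.0500 + 0.5·0.3286²)·3.9788] / (0.3286·√3.9788)
   = [0.491476 + 0.413751] / 0.655456 = 1.381064
d₂ = d₁ − σ√T = 1.381064 − 0.655456 = 0.725608
N(d₁) = 0.916370,  N(d₂) = 0.765961,  e^(−rT) = 0.819599
E₀ = V₀·N(d₁) − D·e^(−rT)·N(d₂)
   = 504.1475·0.916370 − 308.3986·0.819599·0.765961 = 268.379217

E0=268.3792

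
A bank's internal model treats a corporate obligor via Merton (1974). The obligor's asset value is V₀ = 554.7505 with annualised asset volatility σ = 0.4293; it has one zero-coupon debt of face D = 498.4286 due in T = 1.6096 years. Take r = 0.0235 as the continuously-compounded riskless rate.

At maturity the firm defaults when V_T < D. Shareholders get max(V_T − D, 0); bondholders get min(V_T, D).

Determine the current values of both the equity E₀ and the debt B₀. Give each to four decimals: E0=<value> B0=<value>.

E0=152.2492 B0=402.5013

d₁ = [ln(V₀/D) + (r + σ²/2)T] / (σ√T)
   = [ln(554.7505/498.4286) + (0.0235 + 0.5·0.4293²)·1.6096] / (0.4293·√1.6096)
   = [0.107058 + 0.186149] / 0.544653 = 0.538338
d₂ = d₁ − σ√T = 0.538338 − 0.544653 = -0.006315
N(d₁) = 0.704828,  N(d₂) = 0.497481,  e^(−rT) = 0.962881
E₀ = V₀·N(d₁) − D·e^(−rT)·N(d₂)
   = 554.7505·0.704828 − 498.4286·0.962881·0.497481 = 152.249161
B₀ = V₀ − E₀ = 554.7505 − 152.249161 = 402.501339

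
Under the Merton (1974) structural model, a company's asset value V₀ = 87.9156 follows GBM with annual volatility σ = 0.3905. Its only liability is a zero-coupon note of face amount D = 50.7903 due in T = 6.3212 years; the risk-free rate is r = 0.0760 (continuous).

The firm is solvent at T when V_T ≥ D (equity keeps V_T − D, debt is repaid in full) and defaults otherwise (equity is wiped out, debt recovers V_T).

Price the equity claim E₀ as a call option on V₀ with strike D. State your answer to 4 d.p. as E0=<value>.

E0=60.1276

d₁ = [ln(V₀/D) + (r + σ²/2)T] / (σ√T)
   = [ln(87.9156/50.7903) + (0.0760 + 0.5·0.3905²)·6.3212] / (0.3905·√6.3212)
   = [0.548672 + 0.962372] / 0.981795 = 1.539062
d₂ = d₁ − σ√T = 1.539062 − 0.981795 = 0.557267
N(d₁) = 0.938105,  N(d₂) = 0.711328,  e^(−rT) = 0.618529
E₀ = V₀·N(d₁) − D·e^(−rT)·N(d₂)
   = 87.9156·0.938105 − 50.7903·0.618529·0.711328 = 60.127553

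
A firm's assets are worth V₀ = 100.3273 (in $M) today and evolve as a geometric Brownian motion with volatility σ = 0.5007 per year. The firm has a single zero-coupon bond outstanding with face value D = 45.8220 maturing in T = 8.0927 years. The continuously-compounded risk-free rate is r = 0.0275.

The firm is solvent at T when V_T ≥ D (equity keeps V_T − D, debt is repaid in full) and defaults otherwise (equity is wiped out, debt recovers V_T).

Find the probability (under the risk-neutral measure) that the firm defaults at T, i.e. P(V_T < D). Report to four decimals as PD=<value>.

PD=0.5023

d₁ = [ln(V₀/D) + (r + σ²/2)T] / (σ√T)
   = [ln(100.3273/45.8220) + (0.0275 + 0.5·0.5007²)·8.0927] / (0.5007·√8.0927)
   = [0.783674 + 1.236971] / 1.424375 = 1.418619
d₂ = d₁ − σ√T = 1.418619 − 1.424375 = -0.005756
risk-neutral PD = N(−d₂) = N(0.005756) = 0.502296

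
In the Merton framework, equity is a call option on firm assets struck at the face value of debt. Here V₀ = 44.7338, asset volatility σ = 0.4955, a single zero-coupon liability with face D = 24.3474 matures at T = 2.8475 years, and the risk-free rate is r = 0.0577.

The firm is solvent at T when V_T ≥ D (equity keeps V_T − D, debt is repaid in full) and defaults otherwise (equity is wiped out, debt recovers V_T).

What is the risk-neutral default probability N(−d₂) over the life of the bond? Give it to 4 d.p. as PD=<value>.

d₁ = [ln(V₀/D) + (r + σ²/2)T] / (σ√T)
   = [ln(44.7338/24.3474) + (0.0577 + 0.5·0.4955²)·2.8475] / (0.4955·√2.8475)
   = [0.608304 + 0.513860] / 0.836133 = 1.342088
d₂ = d₁ − σ√T = 1.342088 − 0.836133 = 0.505955
risk-neutral PD = N(−d₂) = N(-0.505955) = 0.306444

PD=0.3064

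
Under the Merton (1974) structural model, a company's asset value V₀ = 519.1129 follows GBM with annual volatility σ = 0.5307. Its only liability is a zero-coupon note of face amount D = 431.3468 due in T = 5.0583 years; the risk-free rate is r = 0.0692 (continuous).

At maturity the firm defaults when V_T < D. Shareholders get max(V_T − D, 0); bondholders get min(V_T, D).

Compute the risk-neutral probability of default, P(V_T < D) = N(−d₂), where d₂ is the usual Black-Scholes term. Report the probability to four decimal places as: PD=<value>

PD=0.5590

d₁ = [ln(V₀/D) + (r + σ²/2)T] / (σ√T)
   = [ln(519.1129/431.3468) + (0.0692 + 0.5·0.5307²)·5.0583] / (0.5307·√5.0583)
   = [0.185209 + 1.062350] / 1.193580 = 1.045225
d₂ = d₁ − σ√T = 1.045225 − 1.193580 = -0.148354
risk-neutral PD = N(−d₂) = N(0.148354) = 0.558968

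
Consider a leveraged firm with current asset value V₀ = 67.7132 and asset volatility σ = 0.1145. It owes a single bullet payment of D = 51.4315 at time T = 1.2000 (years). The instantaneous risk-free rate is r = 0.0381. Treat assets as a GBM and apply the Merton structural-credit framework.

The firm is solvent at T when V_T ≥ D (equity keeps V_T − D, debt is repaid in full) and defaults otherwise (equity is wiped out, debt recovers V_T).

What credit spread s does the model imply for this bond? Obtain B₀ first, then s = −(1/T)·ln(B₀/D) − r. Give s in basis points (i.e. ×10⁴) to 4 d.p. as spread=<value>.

spread=2.0535

d₁ = [ln(V₀/D) + (r + σ²/2)T] / (σ√T)
   = [ln(67.7132/51.4315) + (0.0381 + 0.5·0.1145²)·1.2000] / (0.1145·√1.2000)
   = [0.275030 + 0.053586] / 0.125428 = 2.619951
d₂ = d₁ − σ√T = 2.619951 − 0.125428 = 2.494523
N(d₁) = 0.995603,  N(d₂) = 0.993694,  e^(−rT) = 0.955309
E₀ = V₀·N(d₁) − D·e^(−rT)·N(d₂)
   = 67.7132·0.995603 − 51.4315·0.955309·0.993694 = 18.592310
B₀ = V₀ − E₀ = 67.7132 − 18.592310 = 49.120890
spread = −(1/T)·ln(B₀/D) − r = −(1/1.2000)·ln(49.120890/51.4315) − 0.0381 = 0.00020535
in basis points: 0.00020535 × 10⁴ = 2.0535 bp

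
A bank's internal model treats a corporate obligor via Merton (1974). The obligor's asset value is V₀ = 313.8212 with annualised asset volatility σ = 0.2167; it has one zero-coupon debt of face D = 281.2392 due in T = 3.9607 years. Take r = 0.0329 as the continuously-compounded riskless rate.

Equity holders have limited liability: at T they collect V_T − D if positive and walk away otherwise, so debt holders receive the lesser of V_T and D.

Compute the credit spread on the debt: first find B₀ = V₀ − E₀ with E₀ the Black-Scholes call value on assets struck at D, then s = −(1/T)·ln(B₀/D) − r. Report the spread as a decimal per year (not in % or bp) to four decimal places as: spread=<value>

d₁ = [ln(V₀/D) + (r + σ²/2)T] / (σ√T)
   = [ln(313.8212/281.2392) + (0.0329 + 0.5·0.2167²)·3.9607] / (0.2167·√3.9607)
   = [0.109618 + 0.223302] / 0.431266 = 0.771960
d₂ = d₁ − σ√T = 0.771960 − 0.431266 = 0.340694
N(d₁) = 0.779931,  N(d₂) = 0.633333,  e^(−rT) = 0.877826
E₀ = V₀·N(d₁) − D·e^(−rT)·N(d₂)
   = 313.8212·0.779931 − 281.2392·0.877826·0.633333 = 88.402181
B₀ = V₀ − E₀ = 313.8212 − 88.402181 = 225.419019
spread = −(1/T)·ln(B₀/D) − r = −(1/3.9607)·ln(225.419019/281.2392) − 0.0329 = 0.02295997

spread=0.0230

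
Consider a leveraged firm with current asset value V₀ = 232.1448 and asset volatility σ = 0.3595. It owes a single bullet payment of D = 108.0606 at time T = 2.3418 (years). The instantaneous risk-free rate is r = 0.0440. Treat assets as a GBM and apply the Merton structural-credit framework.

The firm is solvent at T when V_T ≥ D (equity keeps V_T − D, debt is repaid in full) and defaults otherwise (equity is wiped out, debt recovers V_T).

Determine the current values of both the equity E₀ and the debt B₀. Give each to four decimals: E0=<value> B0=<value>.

d₁ = [ln(V₀/D) + (r + σ²/2)T] / (σ√T)
   = [ln(232.1448/108.0606) + (0.0440 + 0.5·0.3595²)·2.3418] / (0.3595·√2.3418)
   = [0.764669 + 0.254367] / 0.550141 = 1.852318
d₂ = d₁ − σ√T = 1.852318 − 0.550141 = 1.302178
N(d₁) = 0.968010,  N(d₂) = 0.903572,  e^(−rT) = 0.902092
E₀ = V₀·N(d₁) − D·e^(−rT)·N(d₂)
   = 232.1448·0.968010 − 108.0606·0.902092·0.903572 = 136.637752
B₀ = V₀ − E₀ = 232.1448 − 136.637752 = 95.507048

E0=136.6378 B0=95.5070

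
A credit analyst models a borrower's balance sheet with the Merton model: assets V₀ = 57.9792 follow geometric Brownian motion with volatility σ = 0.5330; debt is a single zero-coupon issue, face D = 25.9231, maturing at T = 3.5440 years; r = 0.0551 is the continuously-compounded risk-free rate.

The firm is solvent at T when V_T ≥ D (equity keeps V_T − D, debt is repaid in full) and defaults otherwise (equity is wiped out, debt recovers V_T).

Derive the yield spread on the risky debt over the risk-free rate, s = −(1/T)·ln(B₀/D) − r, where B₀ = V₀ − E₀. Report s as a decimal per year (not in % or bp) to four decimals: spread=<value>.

d₁ = [ln(V₀/D) + (r + σ²/2)T] / (σ√T)
   = [ln(57.9792/25.9231) + (0.0551 + 0.5·0.5330²)·3.5440] / (0.5330·√3.5440)
   = [0.804950 + 0.698680] / 1.003400 = 1.498535
d₂ = d₁ − σ√T = 1.498535 − 1.003400 = 0.495135
N(d₁) = 0.933003,  N(d₂) = 0.689748,  e^(−rT) = 0.822609
E₀ = V₀·N(d₁) − D·e^(−rT)·N(d₂)
   = 57.9792·0.933003 − 25.9231·0.822609·0.689748 = 39.386185
B₀ = V₀ − E₀ = 57.9792 − 39.386185 = 18.593015
spread = −(1/T)·ln(B₀/D) − r = −(1/3.5440)·ln(18.593015/25.9231) − 0.0551 = 0.03867780

spread=0.0387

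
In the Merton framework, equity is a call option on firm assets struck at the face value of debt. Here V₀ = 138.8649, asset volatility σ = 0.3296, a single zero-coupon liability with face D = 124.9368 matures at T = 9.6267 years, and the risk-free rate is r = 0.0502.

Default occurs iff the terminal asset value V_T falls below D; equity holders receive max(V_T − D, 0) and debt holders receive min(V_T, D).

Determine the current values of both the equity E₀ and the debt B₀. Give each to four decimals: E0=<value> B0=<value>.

d₁ = [ln(V₀/D) + (r + σ²/2)T] / (σ√T)
   = [ln(138.8649/124.9368) + (0.0502 + 0.5·0.3296²)·9.6267] / (0.3296·√9.6267)
   = [0.105694 + 1.006164] / 1.022647 = 1.087235
d₂ = d₁ − σ√T = 1.087235 − 1.022647 = 0.064587
N(d₁) = 0.861533,  N(d₂) = 0.525749,  e^(−rT) = 0.616769
E₀ = V₀·N(d₁) − D·e^(−rT)·N(d₂)
   = 138.8649·0.861533 − 124.9368·0.616769·0.525749 = 79.124047
B₀ = V₀ − E₀ = 138.8649 − 79.124047 = 59.740853

E0=79.1240 B0=59.7409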